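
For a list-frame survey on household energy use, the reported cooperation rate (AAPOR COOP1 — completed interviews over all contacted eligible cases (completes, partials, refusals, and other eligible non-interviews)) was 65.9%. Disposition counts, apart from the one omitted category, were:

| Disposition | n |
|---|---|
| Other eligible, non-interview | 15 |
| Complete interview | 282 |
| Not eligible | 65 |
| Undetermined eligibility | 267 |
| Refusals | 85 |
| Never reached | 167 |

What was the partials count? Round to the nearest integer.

COOP1 = 282 / D = 0.659
D = 282 / 0.659 = 427.9
Rest of base = 382
partials = 427.9 − 382 ≈ 46

46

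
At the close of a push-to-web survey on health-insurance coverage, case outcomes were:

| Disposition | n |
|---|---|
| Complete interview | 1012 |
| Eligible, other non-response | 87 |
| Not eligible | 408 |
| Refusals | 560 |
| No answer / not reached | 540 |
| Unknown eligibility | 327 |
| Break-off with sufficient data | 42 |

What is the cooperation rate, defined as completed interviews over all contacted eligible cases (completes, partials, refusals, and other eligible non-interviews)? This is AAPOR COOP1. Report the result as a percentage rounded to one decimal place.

59.5%

Top = 1012
Base = 1012 + 42 + 560 + 87 = 1701
COOP1 = 1012 / 1701 = 0.5949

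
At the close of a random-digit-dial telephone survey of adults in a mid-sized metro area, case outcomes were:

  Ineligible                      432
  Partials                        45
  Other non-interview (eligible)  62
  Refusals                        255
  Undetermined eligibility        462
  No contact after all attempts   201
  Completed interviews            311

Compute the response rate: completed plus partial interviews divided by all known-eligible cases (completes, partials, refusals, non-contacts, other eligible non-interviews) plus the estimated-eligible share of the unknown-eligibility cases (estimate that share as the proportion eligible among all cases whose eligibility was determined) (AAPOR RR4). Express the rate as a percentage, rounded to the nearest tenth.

30.1%

Top: 311 + 45 = 356
Determined eligible: 311 + 45 + 255 + 201 + 62 = 874
e = 874 / (874 + 432) = 874 / 1306 = 0.6692
Estimated eligible among unknowns: 0.6692 × 462 = 309.17
Base: 874 + 309.17 = 1183.17
RR4 = 356 / 1183.17 = 0.3009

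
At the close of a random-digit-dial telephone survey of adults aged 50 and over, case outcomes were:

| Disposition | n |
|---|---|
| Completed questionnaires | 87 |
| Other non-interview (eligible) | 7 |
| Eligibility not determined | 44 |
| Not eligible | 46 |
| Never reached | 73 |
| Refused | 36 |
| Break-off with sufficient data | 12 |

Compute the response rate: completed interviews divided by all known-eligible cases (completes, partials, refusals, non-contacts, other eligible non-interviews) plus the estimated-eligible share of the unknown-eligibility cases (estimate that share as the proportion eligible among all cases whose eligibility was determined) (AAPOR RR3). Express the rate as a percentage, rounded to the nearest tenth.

34.6%

Top → 87
Determined eligible → 87 + 12 + 36 + 73 + 7 = 215
e = 215 / (215 + 46) = 215 / 261 = 0.8238
e × U → 0.8238 × 44 = 36.25
Base → 215 + 36.25 = 251.25
RR3 = 87 / 251.25 = 0.3463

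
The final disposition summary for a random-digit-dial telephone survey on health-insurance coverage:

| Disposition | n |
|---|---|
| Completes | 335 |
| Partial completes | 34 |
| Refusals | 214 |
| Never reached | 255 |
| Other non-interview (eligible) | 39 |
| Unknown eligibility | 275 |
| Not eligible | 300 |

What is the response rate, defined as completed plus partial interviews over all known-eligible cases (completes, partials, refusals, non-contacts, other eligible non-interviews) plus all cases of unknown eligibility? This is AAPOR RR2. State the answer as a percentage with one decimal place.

32.0%

Num = 335 + 34 = 369
Denom = 335 + 34 + 214 + 255 + 39 + 275 = 1152
RR2 = 369 / 1152 = 0.3203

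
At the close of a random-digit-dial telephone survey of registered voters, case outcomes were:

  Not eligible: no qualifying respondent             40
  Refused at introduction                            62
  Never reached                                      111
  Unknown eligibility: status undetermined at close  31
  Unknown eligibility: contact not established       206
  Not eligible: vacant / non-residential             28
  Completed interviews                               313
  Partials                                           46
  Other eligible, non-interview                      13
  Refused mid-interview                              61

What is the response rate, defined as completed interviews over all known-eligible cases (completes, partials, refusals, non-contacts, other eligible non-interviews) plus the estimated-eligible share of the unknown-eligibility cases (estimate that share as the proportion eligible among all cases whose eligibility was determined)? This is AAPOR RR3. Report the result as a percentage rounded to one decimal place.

38.2%

Refusals = 62 + 61 = 123
Unknown if eligible = 206 + 31 = 237
Ineligible = 40 + 28 = 68
Top = 313
Known eligible = 313 + 46 + 123 + 111 + 13 = 606
e = 606 / (606 + 68) = 606 / 674 = 0.8991
Eligible share of unknowns = 0.8991 × 237 = 213.09
Base = 606 + 213.09 = 819.09
RR3 = 313 / 819.09 = 0.3821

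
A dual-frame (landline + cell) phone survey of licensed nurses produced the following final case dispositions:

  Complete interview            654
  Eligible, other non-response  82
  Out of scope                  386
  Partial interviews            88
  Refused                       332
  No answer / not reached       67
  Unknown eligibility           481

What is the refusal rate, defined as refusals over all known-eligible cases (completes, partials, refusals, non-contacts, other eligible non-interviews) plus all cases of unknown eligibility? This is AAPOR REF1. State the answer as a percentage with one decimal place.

19.5%

Num → 332
Base → 654 + 88 + 332 + 67 + 82 + 481 = 1704
REF1 = 332 / 1704 = 0.1948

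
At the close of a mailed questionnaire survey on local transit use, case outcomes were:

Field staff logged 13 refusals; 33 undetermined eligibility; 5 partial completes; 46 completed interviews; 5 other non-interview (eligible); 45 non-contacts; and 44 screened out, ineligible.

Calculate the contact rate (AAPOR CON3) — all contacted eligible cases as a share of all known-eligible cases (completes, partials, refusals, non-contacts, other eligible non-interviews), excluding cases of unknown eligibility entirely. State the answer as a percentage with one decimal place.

60.5%

Top → 46 + 5 + 13 + 5 = 69
Denominator → 46 + 5 + 13 + 45 + 5 = 114
CON3 = 69 / 114 = 0.6053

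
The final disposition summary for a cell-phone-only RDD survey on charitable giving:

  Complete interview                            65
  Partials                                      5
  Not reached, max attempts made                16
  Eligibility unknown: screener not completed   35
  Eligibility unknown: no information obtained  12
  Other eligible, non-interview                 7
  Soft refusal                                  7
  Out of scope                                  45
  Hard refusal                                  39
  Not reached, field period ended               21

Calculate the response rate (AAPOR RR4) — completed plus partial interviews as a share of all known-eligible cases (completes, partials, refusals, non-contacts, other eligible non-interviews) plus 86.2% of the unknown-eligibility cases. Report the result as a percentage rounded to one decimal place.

34.9%

Refused = 39 + 7 = 46
No answer / not reached = 21 + 16 = 37
Undetermined eligibility = 35 + 12 = 47
Numerator = 65 + 5 = 70
Determined eligible = 65 + 5 + 46 + 37 + 7 = 160
e × U = 0.8620 × 47 = 40.51
Base = 160 + 40.51 = 200.51
RR4 = 70 / 200.51 = 0.3491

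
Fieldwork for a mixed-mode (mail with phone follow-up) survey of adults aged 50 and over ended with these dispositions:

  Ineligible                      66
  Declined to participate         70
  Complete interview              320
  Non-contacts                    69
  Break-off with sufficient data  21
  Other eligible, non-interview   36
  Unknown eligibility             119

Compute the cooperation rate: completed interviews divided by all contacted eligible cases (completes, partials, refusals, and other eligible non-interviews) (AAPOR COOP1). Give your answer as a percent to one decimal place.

71.6%

Numerator: 320
Base: 320 + 21 + 70 + 36 = 447
COOP1 = 320 / 447 = 0.7159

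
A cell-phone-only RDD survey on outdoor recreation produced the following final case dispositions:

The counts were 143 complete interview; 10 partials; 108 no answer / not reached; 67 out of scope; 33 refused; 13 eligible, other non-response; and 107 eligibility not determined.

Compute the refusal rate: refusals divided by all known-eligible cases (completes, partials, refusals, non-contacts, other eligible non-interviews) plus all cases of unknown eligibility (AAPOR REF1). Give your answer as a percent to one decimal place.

Top: 33
Base: 143 + 10 + 33 + 108 + 13 + 107 = 414
REF1 = 33 / 414 = 0.0797

8.0%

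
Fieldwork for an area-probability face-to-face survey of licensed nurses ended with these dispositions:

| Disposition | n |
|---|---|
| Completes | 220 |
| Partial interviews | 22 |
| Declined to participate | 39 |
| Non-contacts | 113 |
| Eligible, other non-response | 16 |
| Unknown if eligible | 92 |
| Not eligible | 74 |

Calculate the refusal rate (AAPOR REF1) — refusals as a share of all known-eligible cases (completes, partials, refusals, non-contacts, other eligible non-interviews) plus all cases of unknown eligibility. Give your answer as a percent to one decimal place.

7.8%

Num = 39
Denom = 220 + 22 + 39 + 113 + 16 + 92 = 502
REF1 = 39 / 502 = 0.0777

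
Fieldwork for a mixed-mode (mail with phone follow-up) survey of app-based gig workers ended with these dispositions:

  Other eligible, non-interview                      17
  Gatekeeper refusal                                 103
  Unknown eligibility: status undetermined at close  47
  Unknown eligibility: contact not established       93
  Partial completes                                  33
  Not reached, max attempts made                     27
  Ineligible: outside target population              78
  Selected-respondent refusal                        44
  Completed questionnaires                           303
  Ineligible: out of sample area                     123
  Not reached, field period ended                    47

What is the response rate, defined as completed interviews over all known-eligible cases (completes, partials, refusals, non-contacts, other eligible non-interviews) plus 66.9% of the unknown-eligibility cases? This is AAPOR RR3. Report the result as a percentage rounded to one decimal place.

Refusal or break-off = 103 + 44 = 147
No answer / not reached = 47 + 27 = 74
Eligibility not determined = 93 + 47 = 140
Out of scope = 78 + 123 = 201
Numerator → 303
Known eligible → 303 + 33 + 147 + 74 + 17 = 574
e × U → 0.6690 × 140 = 93.66
Denom → 574 + 93.66 = 667.66
RR3 = 303 / 667.66 = 0.4538

45.4%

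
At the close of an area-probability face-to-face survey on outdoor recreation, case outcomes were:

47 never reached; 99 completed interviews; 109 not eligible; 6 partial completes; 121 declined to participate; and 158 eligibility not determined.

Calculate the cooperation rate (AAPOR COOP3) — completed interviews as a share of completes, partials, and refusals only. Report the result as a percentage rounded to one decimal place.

Top → 99
Base → 99 + 6 + 121 = 226
COOP3 = 99 / 226 = 0.4381

43.8%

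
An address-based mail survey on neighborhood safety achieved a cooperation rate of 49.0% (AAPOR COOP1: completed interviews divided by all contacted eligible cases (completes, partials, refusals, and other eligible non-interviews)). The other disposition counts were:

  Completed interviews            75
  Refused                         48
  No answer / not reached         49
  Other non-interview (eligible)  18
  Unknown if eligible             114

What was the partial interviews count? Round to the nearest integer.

12

COOP1 = 75 / D = 0.490
D = 75 / 0.490 = 153.1
Remaining denominator categories sum to 141
partial interviews = 153.1 − 141 ≈ 12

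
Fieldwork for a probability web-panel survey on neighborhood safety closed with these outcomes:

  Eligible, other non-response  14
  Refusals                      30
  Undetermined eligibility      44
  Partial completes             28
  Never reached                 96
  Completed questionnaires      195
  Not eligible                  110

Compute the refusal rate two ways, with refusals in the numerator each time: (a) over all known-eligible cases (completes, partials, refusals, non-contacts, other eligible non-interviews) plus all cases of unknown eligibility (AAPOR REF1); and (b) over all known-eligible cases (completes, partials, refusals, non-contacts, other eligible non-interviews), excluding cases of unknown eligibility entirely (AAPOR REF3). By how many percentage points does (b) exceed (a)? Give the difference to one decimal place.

0.9

Num = 30
Denom = 195 + 28 + 30 + 96 + 14 + 44 = 407
REF1 = 30 / 407 = 0.0737
Denom = 195 + 28 + 30 + 96 + 14 = 363
REF3 = 30 / 363 = 0.0826
Difference = 8.26 − 7.37 = 0.89 percentage points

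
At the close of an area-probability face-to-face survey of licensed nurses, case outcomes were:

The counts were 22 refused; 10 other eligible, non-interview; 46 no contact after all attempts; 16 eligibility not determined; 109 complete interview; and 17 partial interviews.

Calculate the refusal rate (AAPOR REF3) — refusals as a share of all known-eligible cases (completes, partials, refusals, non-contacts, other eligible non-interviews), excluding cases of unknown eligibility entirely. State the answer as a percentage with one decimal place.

10.8%

Num: 22
Denom: 109 + 17 + 22 + 46 + 10 = 204
REF3 = 22 / 204 = 0.1078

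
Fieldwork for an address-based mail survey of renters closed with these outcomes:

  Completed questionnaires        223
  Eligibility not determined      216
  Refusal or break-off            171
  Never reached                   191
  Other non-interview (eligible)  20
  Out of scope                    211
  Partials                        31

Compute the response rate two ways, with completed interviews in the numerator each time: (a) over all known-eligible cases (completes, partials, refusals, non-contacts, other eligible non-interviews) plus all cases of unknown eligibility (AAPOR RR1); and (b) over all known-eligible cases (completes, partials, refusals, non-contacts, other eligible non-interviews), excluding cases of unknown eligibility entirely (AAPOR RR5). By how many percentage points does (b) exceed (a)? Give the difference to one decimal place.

8.9

Numerator = 223
Denom = 223 + 31 + 171 + 191 + 20 + 216 = 852
RR1 = 223 / 852 = 0.2617
Denom = 223 + 31 + 171 + 191 + 20 = 636
RR5 = 223 / 636 = 0.3506
Difference = 35.06 − 26.17 = 8.89 percentage points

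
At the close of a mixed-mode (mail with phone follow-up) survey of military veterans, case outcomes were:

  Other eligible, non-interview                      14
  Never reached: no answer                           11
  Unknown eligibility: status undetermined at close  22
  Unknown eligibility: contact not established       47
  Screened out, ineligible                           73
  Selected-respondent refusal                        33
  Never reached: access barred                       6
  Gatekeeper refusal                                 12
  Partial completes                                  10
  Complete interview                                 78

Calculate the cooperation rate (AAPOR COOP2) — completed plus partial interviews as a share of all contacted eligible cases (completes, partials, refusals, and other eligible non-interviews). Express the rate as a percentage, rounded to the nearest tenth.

59.9%

Declined to participate = 12 + 33 = 45
No contact after all attempts = 11 + 6 = 17
Unknown if eligible = 47 + 22 = 69
Top = 78 + 10 = 88
Denominator = 78 + 10 + 45 + 14 = 147
COOP2 = 88 / 147 = 0.5986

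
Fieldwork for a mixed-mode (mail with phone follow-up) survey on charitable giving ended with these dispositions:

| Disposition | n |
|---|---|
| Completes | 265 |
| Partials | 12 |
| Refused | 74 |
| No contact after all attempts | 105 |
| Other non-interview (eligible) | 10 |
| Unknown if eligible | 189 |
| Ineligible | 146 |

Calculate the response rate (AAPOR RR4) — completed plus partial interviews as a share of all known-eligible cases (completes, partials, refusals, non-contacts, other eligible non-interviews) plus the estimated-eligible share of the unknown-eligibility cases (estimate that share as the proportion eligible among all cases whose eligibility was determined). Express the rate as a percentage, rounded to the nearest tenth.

Top = 265 + 12 = 277
Determined eligible = 265 + 12 + 74 + 105 + 10 = 466
e = 466 / (466 + 146) = 466 / 612 = 0.7614
Estimated eligible among unknowns = 0.7614 × 189 = 143.90
Denom = 466 + 143.90 = 609.90
RR4 = 277 / 609.90 = 0.4542

45.4%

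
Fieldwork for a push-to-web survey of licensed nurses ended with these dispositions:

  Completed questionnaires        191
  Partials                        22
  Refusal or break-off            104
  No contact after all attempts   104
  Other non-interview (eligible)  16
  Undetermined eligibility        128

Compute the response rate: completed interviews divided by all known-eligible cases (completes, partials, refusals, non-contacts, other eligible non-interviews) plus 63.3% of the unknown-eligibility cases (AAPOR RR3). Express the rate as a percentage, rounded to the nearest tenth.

36.9%

Num: 191
Eligible (known): 191 + 22 + 104 + 104 + 16 = 437
Eligible share of unknowns: 0.6330 × 128 = 81.02
Denom: 437 + 81.02 = 518.02
RR3 = 191 / 518.02 = 0.3687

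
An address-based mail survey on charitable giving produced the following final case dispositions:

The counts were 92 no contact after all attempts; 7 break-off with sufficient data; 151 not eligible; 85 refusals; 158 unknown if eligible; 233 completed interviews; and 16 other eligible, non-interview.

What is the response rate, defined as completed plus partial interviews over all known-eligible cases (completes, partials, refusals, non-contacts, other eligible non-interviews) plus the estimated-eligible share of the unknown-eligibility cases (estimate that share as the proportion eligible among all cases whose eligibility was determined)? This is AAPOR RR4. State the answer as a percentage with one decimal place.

43.6%

Num = 233 + 7 = 240
Known eligible = 233 + 7 + 85 + 92 + 16 = 433
e = 433 / (433 + 151) = 433 / 584 = 0.7414
Eligible share of unknowns = 0.7414 × 158 = 117.14
Denominator = 433 + 117.14 = 550.14
RR4 = 240 / 550.14 = 0.4363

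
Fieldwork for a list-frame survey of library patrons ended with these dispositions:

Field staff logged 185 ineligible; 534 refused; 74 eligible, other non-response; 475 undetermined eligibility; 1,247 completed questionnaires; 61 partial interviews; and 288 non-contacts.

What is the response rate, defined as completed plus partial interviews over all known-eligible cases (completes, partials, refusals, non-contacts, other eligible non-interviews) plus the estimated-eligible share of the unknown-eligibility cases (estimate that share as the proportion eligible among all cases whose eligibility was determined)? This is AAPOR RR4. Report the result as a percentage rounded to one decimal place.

Top → 1247 + 61 = 1308
Eligible (known) → 1247 + 61 + 534 + 288 + 74 = 2204
e = 2204 / (2204 + 185) = 2204 / 2389 = 0.9226
Eligible share of unknowns → 0.9226 × 475 = 438.24
Base → 2204 + 438.24 = 2642.24
RR4 = 1308 / 2642.24 = 0.4950

49.5%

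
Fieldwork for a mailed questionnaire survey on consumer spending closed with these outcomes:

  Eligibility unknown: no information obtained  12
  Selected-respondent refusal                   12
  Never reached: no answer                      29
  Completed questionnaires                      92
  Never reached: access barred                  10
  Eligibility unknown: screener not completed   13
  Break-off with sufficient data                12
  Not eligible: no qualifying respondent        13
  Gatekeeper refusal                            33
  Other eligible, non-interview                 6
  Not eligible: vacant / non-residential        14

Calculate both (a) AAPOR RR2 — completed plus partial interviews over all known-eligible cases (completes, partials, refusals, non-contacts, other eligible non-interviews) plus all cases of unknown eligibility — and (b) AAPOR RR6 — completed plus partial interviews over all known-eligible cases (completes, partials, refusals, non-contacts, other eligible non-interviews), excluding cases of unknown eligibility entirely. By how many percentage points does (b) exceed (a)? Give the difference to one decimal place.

Refusals = 33 + 12 = 45
Never reached = 29 + 10 = 39
Unknown if eligible = 13 + 12 = 25
Screened out, ineligible = 13 + 14 = 27
Top → 92 + 12 = 104
Base → 92 + 12 + 45 + 39 + 6 + 25 = 219
RR2 = 104 / 219 = 0.4749
Base → 92 + 12 + 45 + 39 + 6 = 194
RR6 = 104 / 194 = 0.5361
Difference = 53.61 − 47.49 = 6.12 percentage points

6.1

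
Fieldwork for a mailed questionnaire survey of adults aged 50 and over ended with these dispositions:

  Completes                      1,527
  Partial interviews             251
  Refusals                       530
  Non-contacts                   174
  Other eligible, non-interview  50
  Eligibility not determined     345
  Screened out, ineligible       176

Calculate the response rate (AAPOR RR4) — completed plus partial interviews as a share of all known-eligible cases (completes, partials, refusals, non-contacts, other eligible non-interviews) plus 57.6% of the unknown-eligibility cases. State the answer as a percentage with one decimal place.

65.1%

Numerator: 1527 + 251 = 1778
Determined eligible: 1527 + 251 + 530 + 174 + 50 = 2532
Eligible share of unknowns: 0.5760 × 345 = 198.72
Denom: 2532 + 198.72 = 2730.72
RR4 = 1778 / 2730.72 = 0.6511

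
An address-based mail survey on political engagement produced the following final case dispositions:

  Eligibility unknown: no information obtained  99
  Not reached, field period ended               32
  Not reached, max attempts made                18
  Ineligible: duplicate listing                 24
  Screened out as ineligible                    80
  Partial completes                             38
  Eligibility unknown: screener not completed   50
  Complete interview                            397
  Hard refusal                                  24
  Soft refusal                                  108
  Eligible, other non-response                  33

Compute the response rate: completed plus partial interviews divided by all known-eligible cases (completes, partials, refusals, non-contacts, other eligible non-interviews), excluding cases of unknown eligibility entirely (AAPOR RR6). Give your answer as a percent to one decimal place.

66.9%

Refusal or break-off = 24 + 108 = 132
Non-contacts = 32 + 18 = 50
Unknown eligibility = 50 + 99 = 149
Out of scope = 80 + 24 = 104
Top: 397 + 38 = 435
Base: 397 + 38 + 132 + 50 + 33 = 650
RR6 = 435 / 650 = 0.6692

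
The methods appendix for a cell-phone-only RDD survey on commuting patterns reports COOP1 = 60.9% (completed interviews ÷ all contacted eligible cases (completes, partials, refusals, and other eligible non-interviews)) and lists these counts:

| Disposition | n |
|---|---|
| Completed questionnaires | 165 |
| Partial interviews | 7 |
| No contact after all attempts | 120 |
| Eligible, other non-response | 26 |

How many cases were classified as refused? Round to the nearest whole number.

COOP1 = 165 / D = 0.609
D = 165 / 0.609 = 270.9
Other denominator terms total 198
refused = 270.9 − 198 ≈ 73

73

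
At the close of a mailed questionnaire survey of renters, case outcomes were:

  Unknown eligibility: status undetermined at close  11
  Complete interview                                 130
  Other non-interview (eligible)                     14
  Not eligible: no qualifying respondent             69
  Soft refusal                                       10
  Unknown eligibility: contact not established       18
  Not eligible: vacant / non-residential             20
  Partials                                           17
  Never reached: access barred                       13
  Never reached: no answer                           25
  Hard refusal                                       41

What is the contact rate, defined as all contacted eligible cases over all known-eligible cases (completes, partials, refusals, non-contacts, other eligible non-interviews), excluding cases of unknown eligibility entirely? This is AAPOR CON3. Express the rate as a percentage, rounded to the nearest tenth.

Declined to participate = 41 + 10 = 51
No contact after all attempts = 25 + 13 = 38
Unknown if eligible = 18 + 11 = 29
Out of scope = 69 + 20 = 89
Numerator: 130 + 17 + 51 + 14 = 212
Denominator: 130 + 17 + 51 + 38 + 14 = 250
CON3 = 212 / 250 = 0.8480

84.8%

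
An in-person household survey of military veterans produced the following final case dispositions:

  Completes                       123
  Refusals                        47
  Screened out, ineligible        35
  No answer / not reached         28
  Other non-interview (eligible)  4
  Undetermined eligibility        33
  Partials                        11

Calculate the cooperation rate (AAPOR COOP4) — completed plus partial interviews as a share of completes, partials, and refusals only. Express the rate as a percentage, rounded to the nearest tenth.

74.0%

Numerator = 123 + 11 = 134
Base = 123 + 11 + 47 = 181
COOP4 = 134 / 181 = 0.7403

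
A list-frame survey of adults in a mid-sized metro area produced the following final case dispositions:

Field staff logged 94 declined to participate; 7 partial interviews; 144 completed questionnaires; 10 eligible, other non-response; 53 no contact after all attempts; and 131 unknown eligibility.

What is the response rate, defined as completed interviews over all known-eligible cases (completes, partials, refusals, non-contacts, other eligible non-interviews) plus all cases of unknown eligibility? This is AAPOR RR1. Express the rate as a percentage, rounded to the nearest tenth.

Top = 144
Base = 144 + 7 + 94 + 53 + 10 + 131 = 439
RR1 = 144 / 439 = 0.3280

32.8%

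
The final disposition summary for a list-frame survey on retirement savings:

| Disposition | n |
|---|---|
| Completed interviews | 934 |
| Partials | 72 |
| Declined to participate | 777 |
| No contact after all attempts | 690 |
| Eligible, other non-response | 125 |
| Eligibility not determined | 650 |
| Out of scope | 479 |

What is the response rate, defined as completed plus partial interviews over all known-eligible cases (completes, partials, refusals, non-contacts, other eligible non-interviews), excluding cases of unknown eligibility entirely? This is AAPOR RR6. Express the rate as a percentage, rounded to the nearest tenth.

38.7%

Top: 934 + 72 = 1006
Denominator: 934 + 72 + 777 + 690 + 125 = 2598
RR6 = 1006 / 2598 = 0.3872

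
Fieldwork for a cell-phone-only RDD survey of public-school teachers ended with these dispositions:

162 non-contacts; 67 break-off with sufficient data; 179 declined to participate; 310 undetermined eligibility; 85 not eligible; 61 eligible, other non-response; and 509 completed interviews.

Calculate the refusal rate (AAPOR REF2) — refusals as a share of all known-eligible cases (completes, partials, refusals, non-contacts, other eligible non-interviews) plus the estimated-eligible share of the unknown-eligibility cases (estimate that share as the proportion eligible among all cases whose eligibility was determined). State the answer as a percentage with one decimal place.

14.2%

Num → 179
Determined eligible → 509 + 67 + 179 + 162 + 61 = 978
e = 978 / (978 + 85) = 978 / 1063 = 0.9200
e × U → 0.9200 × 310 = 285.20
Denominator → 978 + 285.20 = 1263.20
REF2 = 179 / 1263.20 = 0.1417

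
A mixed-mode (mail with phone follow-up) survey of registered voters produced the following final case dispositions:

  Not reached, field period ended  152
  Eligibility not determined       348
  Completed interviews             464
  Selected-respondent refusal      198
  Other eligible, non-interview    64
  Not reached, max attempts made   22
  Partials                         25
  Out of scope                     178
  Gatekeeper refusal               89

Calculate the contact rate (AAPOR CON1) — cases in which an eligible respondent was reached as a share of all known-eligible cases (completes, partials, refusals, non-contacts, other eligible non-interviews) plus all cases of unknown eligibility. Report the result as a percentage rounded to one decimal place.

61.7%

Refused = 89 + 198 = 287
No answer / not reached = 152 + 22 = 174
Top = 464 + 25 + 287 + 64 = 840
Base = 464 + 25 + 287 + 174 + 64 + 348 = 1362
CON1 = 840 / 1362 = 0.6167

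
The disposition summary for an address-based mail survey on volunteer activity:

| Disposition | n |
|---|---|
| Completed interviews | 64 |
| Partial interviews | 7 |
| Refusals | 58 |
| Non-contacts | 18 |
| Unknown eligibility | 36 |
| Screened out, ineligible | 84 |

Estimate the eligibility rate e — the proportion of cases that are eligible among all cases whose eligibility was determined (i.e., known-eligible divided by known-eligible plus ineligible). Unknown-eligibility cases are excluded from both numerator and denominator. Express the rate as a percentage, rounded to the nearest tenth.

63.6%

Determined eligible = 64 + 7 + 58 + 18 = 147
e = 147 / (147 + 84) = 147 / 231 = 0.6364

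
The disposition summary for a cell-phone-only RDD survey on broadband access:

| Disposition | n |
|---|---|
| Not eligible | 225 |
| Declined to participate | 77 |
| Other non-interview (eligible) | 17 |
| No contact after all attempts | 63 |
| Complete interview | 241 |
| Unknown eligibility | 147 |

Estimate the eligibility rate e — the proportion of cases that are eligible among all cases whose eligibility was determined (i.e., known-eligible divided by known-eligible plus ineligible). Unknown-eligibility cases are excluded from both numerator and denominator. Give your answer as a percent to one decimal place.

63.9%

Known eligible = 241 + 77 + 63 + 17 = 398
e = 398 / (398 + 225) = 398 / 623 = 0.6388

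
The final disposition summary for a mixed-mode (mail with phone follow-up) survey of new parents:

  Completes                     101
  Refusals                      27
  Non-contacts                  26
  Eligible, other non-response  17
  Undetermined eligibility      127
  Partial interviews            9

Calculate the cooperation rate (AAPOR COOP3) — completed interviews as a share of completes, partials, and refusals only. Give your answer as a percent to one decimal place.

73.7%

Numerator → 101
Denominator → 101 + 9 + 27 = 137
COOP3 = 101 / 137 = 0.7372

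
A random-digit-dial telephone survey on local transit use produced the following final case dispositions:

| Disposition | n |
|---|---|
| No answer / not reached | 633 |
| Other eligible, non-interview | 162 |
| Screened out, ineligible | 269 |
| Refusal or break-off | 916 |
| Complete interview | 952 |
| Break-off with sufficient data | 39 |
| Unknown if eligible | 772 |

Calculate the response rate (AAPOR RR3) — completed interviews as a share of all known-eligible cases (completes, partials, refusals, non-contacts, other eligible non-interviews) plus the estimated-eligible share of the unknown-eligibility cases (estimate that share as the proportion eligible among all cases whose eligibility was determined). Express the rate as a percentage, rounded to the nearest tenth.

28.0%

Numerator → 952
Eligible (known) → 952 + 39 + 916 + 633 + 162 = 2702
e = 2702 / (2702 + 269) = 2702 / 2971 = 0.9095
Eligible share of unknowns → 0.9095 × 772 = 702.13
Denom → 2702 + 702.13 = 3404.13
RR3 = 952 / 3404.13 = 0.2797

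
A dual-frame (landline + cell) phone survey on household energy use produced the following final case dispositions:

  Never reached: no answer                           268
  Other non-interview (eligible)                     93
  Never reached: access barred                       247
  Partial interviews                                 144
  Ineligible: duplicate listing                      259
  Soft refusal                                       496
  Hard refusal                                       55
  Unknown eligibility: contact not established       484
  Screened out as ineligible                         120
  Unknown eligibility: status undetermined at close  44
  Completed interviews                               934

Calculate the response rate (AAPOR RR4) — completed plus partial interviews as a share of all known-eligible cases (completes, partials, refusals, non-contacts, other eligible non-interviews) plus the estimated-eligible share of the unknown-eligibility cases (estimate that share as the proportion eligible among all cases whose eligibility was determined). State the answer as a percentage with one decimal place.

40.1%

Refusal or break-off = 55 + 496 = 551
No answer / not reached = 268 + 247 = 515
Undetermined eligibility = 484 + 44 = 528
Out of scope = 120 + 259 = 379
Numerator = 934 + 144 = 1078
Known eligible = 934 + 144 + 551 + 515 + 93 = 2237
e = 2237 / (2237 + 379) = 2237 / 2616 = 0.8551
e × U = 0.8551 × 528 = 451.49
Denominator = 2237 + 451.49 = 2688.49
RR4 = 1078 / 2688.49 = 0.4010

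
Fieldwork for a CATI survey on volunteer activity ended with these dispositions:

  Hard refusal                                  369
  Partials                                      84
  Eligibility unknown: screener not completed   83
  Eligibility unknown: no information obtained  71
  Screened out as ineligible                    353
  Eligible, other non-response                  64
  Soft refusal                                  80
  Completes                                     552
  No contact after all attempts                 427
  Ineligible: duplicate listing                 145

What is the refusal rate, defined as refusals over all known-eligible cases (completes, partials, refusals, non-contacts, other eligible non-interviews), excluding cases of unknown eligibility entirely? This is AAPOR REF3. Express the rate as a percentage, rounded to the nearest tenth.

28.5%

Refused = 369 + 80 = 449
Unknown if eligible = 83 + 71 = 154
Screened out, ineligible = 353 + 145 = 498
Top = 449
Denom = 552 + 84 + 449 + 427 + 64 = 1576
REF3 = 449 / 1576 = 0.2849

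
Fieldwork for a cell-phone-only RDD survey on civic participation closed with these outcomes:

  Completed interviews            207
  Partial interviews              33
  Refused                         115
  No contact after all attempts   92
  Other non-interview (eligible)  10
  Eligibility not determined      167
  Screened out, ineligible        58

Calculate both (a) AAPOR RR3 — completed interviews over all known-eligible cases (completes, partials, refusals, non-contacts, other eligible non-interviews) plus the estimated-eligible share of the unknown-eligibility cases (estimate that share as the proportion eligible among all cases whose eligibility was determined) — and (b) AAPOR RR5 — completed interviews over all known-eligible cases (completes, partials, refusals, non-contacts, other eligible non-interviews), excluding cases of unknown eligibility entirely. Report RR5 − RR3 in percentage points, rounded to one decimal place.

Num: 207
Eligible (known): 207 + 33 + 115 + 92 + 10 = 457
e = 457 / (457 + 58) = 457 / 515 = 0.8874
e × U: 0.8874 × 167 = 148.20
Denom: 457 + 148.20 = 605.20
RR3 = 207 / 605.20 = 0.3420
Denom: 207 + 33 + 115 + 92 + 10 = 457
RR5 = 207 / 457 = 0.4530
Difference = 45.30 − 34.20 = 11.10 percentage points

11.1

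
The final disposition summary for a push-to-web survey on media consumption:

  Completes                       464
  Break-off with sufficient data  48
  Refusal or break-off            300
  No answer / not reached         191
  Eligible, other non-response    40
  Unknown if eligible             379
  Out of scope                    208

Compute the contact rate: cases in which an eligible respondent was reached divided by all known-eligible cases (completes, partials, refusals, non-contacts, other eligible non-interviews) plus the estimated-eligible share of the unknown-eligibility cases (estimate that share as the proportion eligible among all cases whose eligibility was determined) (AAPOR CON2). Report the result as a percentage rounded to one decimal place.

62.7%

Numerator = 464 + 48 + 300 + 40 = 852
Determined eligible = 464 + 48 + 300 + 191 + 40 = 1043
e = 1043 / (1043 + 208) = 1043 / 1251 = 0.8337
Estimated eligible among unknowns = 0.8337 × 379 = 315.97
Denom = 1043 + 315.97 = 1358.97
CON2 = 852 / 1358.97 = 0.6269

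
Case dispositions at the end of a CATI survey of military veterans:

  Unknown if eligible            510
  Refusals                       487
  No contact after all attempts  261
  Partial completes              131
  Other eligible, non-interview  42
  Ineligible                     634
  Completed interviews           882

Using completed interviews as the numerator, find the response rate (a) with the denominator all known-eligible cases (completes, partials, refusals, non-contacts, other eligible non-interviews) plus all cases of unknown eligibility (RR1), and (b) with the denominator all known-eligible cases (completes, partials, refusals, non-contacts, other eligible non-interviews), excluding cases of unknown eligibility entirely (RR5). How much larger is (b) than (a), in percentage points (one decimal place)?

Top = 882
Denominator = 882 + 131 + 487 + 261 + 42 + 510 = 2313
RR1 = 882 / 2313 = 0.3813
Denominator = 882 + 131 + 487 + 261 + 42 = 1803
RR5 = 882 / 1803 = 0.4892
Difference = 48.92 − 38.13 = 10.79 percentage points

10.8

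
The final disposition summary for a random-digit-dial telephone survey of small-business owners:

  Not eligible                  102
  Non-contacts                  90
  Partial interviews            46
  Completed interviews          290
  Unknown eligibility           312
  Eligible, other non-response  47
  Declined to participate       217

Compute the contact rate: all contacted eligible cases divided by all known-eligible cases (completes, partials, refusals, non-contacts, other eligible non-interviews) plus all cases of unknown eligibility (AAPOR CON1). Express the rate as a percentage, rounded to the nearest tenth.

59.9%

Top → 290 + 46 + 217 + 47 = 600
Denominator → 290 + 46 + 217 + 90 + 47 + 312 = 1002
CON1 = 600 / 1002 = 0.5988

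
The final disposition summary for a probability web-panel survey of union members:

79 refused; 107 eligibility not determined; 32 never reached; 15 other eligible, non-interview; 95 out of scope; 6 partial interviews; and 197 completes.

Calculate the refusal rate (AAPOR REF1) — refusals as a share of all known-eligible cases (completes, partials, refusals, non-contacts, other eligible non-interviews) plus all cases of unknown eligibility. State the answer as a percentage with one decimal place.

18.1%

Num = 79
Denominator = 197 + 6 + 79 + 32 + 15 + 107 = 436
REF1 = 79 / 436 = 0.1812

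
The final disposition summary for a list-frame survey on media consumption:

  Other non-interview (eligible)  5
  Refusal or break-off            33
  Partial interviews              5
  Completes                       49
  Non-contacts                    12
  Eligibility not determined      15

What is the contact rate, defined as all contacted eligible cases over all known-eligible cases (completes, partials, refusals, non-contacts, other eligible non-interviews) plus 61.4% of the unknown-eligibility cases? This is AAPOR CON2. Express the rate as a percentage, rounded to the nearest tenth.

Numerator → 49 + 5 + 33 + 5 = 92
Known eligible → 49 + 5 + 33 + 12 + 5 = 104
Eligible share of unknowns → 0.6140 × 15 = 9.21
Base → 104 + 9.21 = 113.21
CON2 = 92 / 113.21 = 0.8126

81.3%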